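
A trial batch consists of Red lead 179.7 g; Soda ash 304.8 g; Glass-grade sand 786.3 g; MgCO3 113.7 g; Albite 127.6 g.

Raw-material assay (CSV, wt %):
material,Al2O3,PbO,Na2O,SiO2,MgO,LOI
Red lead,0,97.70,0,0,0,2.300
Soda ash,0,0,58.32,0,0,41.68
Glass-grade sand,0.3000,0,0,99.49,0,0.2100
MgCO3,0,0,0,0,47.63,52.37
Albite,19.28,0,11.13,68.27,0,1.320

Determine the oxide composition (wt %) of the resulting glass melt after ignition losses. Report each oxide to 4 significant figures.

Intermediates are shown, with 4-significant-digit rounding, alongside each step. Exact precision is carried at all times — every reported value carries a single rounding — derived quantities, which include net glass mass, yield, the totals, ignition loss, the five compositions, are re-derived in exact precision, as quoted within the question or the answer, from the weighed amounts per 1318 g of glass.
What the batch supplies per oxide:
  Al2O3: 786.3·0.003000 + 127.6·0.1928 = 26.96 g
  PbO: 179.7·0.9770 = 175.6 g
  Na2O: 304.8·0.5832 + 127.6·0.1113 = 192.0 g
  SiO2: 786.3·0.9949 + 127.6·0.6827 = 869.4 g
  MgO: 113.7·0.4763 = 54.16 g
LOI: 179.7·0.02300 + 304.8·0.4168 + 786.3·0.002100 + 113.7·0.5237 + 127.6·0.01320 = 194.1 g
batch − LOI leaves glass = 1512 − 194.1 = 1318 g (= Σ oxide masses)
percent share: oxide ÷ glass, ×100

Glass mass = 1318 g (batch 1512 − LOI 194.1).
Composition: Al2O3 2.045%, PbO 13.32%, Na2O 14.56%, SiO2 65.96%, MgO 4.109%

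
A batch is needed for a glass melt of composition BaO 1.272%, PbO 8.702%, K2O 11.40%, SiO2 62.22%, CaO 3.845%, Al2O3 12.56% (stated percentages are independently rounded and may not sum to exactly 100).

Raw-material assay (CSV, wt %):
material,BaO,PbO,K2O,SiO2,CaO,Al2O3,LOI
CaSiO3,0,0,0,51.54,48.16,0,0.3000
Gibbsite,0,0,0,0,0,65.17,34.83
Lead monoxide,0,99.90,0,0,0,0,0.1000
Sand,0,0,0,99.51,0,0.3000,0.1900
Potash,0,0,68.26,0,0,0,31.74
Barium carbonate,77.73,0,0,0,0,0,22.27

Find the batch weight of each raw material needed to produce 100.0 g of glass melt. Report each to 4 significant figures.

Intermediates are displayed rounded to four significant digits as written; all arithmetic keeps full precision at all times — a single rounding yields each reported figure — the derived quantities are recomputed from the weighed amounts for 100.0 g of glass at exact precision (the six compositions, net glass mass, LOI, yield, the totals), as given in problem or answer.
Oxide mass targets, per 100.0 g glass melt:
  BaO: 1.272% × 100.0 = 1.272 g
  PbO: 8.702% × 100.0 = 8.702 g
  K2O: 11.40% × 100.0 = 11.40 g
  SiO2: 62.22% × 100.0 = 62.22 g
  CaO: 3.845% × 100.0 = 3.845 g
  Al2O3: 12.56% × 100.0 = 12.56 g
A balance pass over the oxides, using the reported weights, on the stated basis (every target is met by its sum inside rounding margins):
  BaO: 1.636·0.7773 = 1.272 g (target 1.272 g)
  PbO: 8.711·0.9990 = 8.702 g (target 8.702 g)
  K2O: 16.70·0.6826 = 11.40 g (target 11.40 g)
  SiO2: 7.984·0.5154 + 58.39·0.9951 = 62.22 g (target 62.22 g)
  CaO: 7.984·0.4816 = 3.845 g (target 3.845 g)
  Al2O3: 19.00·0.6517 + 58.39·0.003000 = 12.56 g (target 12.56 g)
Glass-mass closure: batch Σ − ignition loss = 99.99 g (the targets, summed, come to 100.0 g; the stated basis being 100.0 g — gaps are rounding artifacts).
Batch total: Σ batch = 112.4 g; LOI loss = Σ batch·LOI = 12.43 g; yield: glass divided by total = 88.95%.

Batch per 100.0 g glass melt:
  CaSiO3: 7.984 g
  Gibbsite: 19.00 g
  Lead monoxide: 8.711 g
  Sand: 58.39 g
  Potash: 16.70 g
  Barium carbonate: 1.636 g
Total batch = 112.4 g; LOI loss = 12.43 g; yield = 88.95%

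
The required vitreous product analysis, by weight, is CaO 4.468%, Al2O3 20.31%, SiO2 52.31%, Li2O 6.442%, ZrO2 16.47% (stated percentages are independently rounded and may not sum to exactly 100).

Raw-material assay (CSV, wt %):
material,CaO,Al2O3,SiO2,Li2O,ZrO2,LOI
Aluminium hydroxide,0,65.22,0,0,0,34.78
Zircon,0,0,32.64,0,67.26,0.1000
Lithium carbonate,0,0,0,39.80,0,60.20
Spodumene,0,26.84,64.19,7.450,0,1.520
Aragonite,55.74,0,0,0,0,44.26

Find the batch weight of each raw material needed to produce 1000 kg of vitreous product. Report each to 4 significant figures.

Values along the way are displayed (rounded to 4 significant digits) across the worked steps; each numeric step runs at exact precision at every stage; every reported value undergoes a single rounding; derived quantities (LOI, net glass mass, the five compositions, totals, the yield) are computed from the batch weights at 1000 kg of glass in full float precision as quoted within the problem or answer text.
Target oxide masses per 1000 kg vitreous product:
  CaO: 4.468% × 1000 = 44.68 kg
  Al2O3: 20.31% × 1000 = 203.1 kg
  SiO2: 52.31% × 1000 = 523.1 kg
  Li2O: 6.442% × 1000 = 64.42 kg
  ZrO2: 16.47% × 1000 = 164.7 kg
Checking each oxide sum with the batch weights as given, on the stated basis (oxide sums agree with the targets inside rounding margins):
  CaO: 80.16·0.5574 = 44.68 kg (target 44.68 kg)
  Al2O3: 27.28·0.6522 + 690.4·0.2684 = 203.1 kg (target 203.1 kg)
  SiO2: 244.9·0.3264 + 690.4·0.6419 = 523.1 kg (target 523.1 kg)
  Li2O: 32.62·0.3980 + 690.4·0.07450 = 64.42 kg (target 64.42 kg)
  ZrO2: 244.9·0.6726 = 164.7 kg (target 164.7 kg)
Glass-mass closure: net batch after ignition = 1000 kg (per-oxide target masses sum to 1000 kg; against the stated basis, 1000 kg — gaps are rounding artifacts).
Whole-batch sum: Σ batch = 1075 kg; ignition loss, Σ(batch × LOI) = 75.34 kg; yield = glass ÷ total batch = 92.99%.

Batch per 1000 kg vitreous product:
  Aluminium hydroxide: 27.28 kg
  Zircon: 244.9 kg
  Lithium carbonate: 32.62 kg
  Spodumene: 690.4 kg
  Aragonite: 80.16 kg
Total batch = 1075 kg; LOI loss = 75.34 kg; yield = 92.99%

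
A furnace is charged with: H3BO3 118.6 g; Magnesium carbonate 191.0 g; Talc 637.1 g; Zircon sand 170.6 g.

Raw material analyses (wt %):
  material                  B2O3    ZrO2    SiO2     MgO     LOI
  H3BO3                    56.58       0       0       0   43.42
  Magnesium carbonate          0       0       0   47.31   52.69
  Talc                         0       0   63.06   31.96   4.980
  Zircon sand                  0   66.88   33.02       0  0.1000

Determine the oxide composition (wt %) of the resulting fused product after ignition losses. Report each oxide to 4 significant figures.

Full precision is held all the way through. Values along the way are shown rounded to 4 significant figures in the working. Each reported result undergoes a single rounding; all derived quantities are re-derived from the batch weights at 933.3 g of glass at full precision (the four compositions, yield, LOI, net glass mass, totals) as given in problem or answer.
Per-oxide mass from batch:
  B2O3: 118.6·0.5658 = 67.10 g
  ZrO2: 170.6·0.6688 = 114.1 g
  SiO2: 637.1·0.6306 + 170.6·0.3302 = 458.1 g
  MgO: 191.0·0.4731 + 637.1·0.3196 = 294.0 g
LOI: 118.6·0.4342 + 191.0·0.5269 + 637.1·0.04980 + 170.6·0.001000 = 184.0 g
The glass mass, total less LOI, = 1117 − 184.0 = 933.3 g (consistent with Σ oxide mass)
oxide / glass × 100 gives the wt %

Glass mass = 933.3 g (batch 1117 − LOI 184.0).
Composition: B2O3 7.190%, ZrO2 12.23%, SiO2 49.08%, MgO 31.50%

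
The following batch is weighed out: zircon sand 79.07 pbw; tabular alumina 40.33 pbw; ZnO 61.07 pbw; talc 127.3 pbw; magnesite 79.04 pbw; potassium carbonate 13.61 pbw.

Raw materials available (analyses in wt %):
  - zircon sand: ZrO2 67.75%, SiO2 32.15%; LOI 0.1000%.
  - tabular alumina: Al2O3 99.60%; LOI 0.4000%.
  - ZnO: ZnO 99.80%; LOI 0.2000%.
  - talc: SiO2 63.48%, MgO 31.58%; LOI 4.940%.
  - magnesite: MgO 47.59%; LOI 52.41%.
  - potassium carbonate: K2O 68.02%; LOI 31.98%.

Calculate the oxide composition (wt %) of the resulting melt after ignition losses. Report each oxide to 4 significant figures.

Every computation maintains full float precision in every operation — the intermediate values are displayed rounded to four significant figures between the steps. Each reported result is rounded once only — derived quantities (the totals, six oxide percentages, ignition loss, the yield, net glass mass) are re-derived in exact precision from the batch weights on 348.0 pbw of glass as they appear in the problem or answer text.
Oxide-by-oxide delivered mass:
  Al2O3: 40.33·0.9960 = 40.17 pbw
  K2O: 13.61·0.6802 = 9.258 pbw
  ZnO: 61.07·0.9980 = 60.95 pbw
  ZrO2: 79.07·0.6775 = 53.57 pbw
  SiO2: 79.07·0.3215 + 127.3·0.6348 = 106.2 pbw
  MgO: 127.3·0.3158 + 79.04·0.4759 = 77.82 pbw
LOI: 79.07·0.001000 + 40.33·0.004000 + 61.07·0.002000 + 127.3·0.04940 + 79.04·0.5241 + 13.61·0.3198 = 52.43 pbw
batch − LOI leaves glass = 400.4 − 52.43 = 348.0 pbw (= Σ oxide masses)
each oxide over glass, ×100, is wt %

Glass mass = 348.0 pbw (batch 400.4 − LOI 52.43).
Composition: Al2O3 11.54%, K2O 2.660%, ZnO 17.51%, ZrO2 15.39%, SiO2 30.53%, MgO 22.36%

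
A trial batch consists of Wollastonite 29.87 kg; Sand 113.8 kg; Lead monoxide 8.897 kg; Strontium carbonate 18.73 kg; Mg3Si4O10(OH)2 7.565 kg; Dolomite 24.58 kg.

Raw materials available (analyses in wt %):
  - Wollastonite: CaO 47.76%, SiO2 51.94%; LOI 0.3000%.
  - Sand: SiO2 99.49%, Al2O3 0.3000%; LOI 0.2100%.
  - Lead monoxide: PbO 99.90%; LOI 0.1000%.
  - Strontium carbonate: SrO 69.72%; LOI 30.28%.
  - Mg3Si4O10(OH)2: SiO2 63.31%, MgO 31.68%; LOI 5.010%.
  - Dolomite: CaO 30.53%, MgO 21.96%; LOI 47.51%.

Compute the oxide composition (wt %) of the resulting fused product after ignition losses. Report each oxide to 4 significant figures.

Glass mass = 185.4 kg (batch 203.4 − LOI 18.07).
Composition: CaO 11.74%, SiO2 72.03%, Al2O3 0.1842%, MgO 4.205%, PbO 4.795%, SrO 7.044%

Values along the way are printed rounded off to 4 significant digits between the steps — all arithmetic runs at full float precision end to end — a single rounding finalizes every reported number — derived quantities (totals, LOI, net glass mass, the six compositions, the yield) are computed in full precision from the batch weights per 185.4 kg of glass, as written in the problem or answer text.
Oxide-by-oxide delivered mass:
  CaO: 29.87·0.4776 + 24.58·0.3053 = 21.77 kg
  SiO2: 29.87·0.5194 + 113.8·0.9949 + 7.565·0.6331 = 133.5 kg
  Al2O3: 113.8·0.003000 = 0.3414 kg
  MgO: 7.565·0.3168 + 24.58·0.2196 = 7.794 kg
  PbO: 8.897·0.9990 = 8.888 kg
  SrO: 18.73·0.6972 = 13.06 kg
LOI: 29.87·0.003000 + 113.8·0.002100 + 8.897·0.001000 + 18.73·0.3028 + 7.565·0.05010 + 24.58·0.4751 = 18.07 kg
Glass = total batch minus LOI = 203.4 − 18.07 = 185.4 kg (equal to the oxide-mass sum)
wt % = oxide mass / glass mass × 100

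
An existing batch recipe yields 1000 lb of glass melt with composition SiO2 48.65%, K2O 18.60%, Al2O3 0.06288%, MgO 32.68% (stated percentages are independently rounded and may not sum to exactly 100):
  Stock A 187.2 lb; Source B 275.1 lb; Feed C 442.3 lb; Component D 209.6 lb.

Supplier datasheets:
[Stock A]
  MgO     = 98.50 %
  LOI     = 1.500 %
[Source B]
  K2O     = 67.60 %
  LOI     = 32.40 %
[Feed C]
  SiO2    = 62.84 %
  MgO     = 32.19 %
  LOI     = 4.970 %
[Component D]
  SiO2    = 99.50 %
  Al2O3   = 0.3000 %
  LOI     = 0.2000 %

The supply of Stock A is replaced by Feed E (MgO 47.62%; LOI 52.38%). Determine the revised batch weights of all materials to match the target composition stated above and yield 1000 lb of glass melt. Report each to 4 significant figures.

Revised batch per 1000 lb glass melt:
  Feed E: 387.3 lb
  Source B: 275.1 lb
  Feed C: 442.3 lb
  Component D: 209.6 lb
Total batch = 1314 lb; LOI loss = 314.4 lb

Mid-chain values are printed (rounded to four significant digits) at each printed step. Full precision is maintained at all times; every reported number takes exactly one rounding — the derived quantities, which include the four compositions, glass mass, ignition loss, totals, yield, are recomputed in full precision, exactly as shown in the question or the answer, from the weighed amounts on 1000 lb of glass.
Target oxide masses per 1000 lb glass melt:
  SiO2: 48.65% × 1000 = 486.5 lb
  K2O: 18.60% × 1000 = 186.0 lb
  Al2O3: 0.06288% × 1000 = 0.6288 lb
  MgO: 32.68% × 1000 = 326.8 lb
Checking each oxide sum from the weights as reported, on the stated basis (delivered sums recover each target exact up to rounding of places):
  SiO2: 442.3·0.6284 + 209.6·0.9950 = 486.5 lb (target 486.5 lb)
  K2O: 275.1·0.6760 = 186.0 lb (target 186.0 lb)
  Al2O3: 209.6·0.003000 = 0.6288 lb (target 0.6288 lb)
  MgO: 387.3·0.4762 + 442.3·0.3219 = 326.8 lb (target 326.8 lb)
The glass-mass cross-check: batch Σ − ignition loss = 999.9 lb (the targets, summed, come to 999.9 lb; the stated basis being 1000 lb — rounding explains the deltas).
Whole-batch sum: Σ batch = 1314 lb; LOI removed, Σ of batch·LOI: 314.4 lb; yield = glass ÷ total batch = 76.08%.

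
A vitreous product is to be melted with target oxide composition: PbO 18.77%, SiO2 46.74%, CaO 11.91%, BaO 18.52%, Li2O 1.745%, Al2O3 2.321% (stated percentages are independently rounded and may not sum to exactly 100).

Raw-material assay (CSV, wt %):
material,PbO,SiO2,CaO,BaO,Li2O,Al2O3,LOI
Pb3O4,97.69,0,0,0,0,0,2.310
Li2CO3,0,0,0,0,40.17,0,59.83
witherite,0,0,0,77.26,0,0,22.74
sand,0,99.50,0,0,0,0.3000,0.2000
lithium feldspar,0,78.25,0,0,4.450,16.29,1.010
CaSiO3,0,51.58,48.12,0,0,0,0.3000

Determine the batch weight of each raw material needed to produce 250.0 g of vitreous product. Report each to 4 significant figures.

Batch per 250.0 g vitreous product:
  Pb3O4: 48.03 g
  Li2CO3: 7.033 g
  witherite: 59.93 g
  sand: 58.19 g
  lithium feldspar: 34.55 g
  CaSiO3: 61.88 g
Total batch = 269.6 g; LOI loss = 19.60 g; yield = 92.73%

Mid-chain values are printed rounded to four significant digits at each printed step. Full float precision is held end to end; every reported value is rounded exactly once; all derived quantities are re-derived from the batch weights at 250.0 g of glass at full float precision (LOI, totals, the six compositions, net glass mass, the yield), as written in the question or the answer.
The oxide mass targets at 250.0 g vitreous product:
  PbO: 18.77% × 250.0 = 46.92 g
  SiO2: 46.74% × 250.0 = 116.8 g
  CaO: 11.91% × 250.0 = 29.78 g
  BaO: 18.52% × 250.0 = 46.30 g
  Li2O: 1.745% × 250.0 = 4.362 g
  Al2O3: 2.321% × 250.0 = 5.802 g
Verifying the oxide balance using the reported weights, for the quoted basis mass (sum by sum, the targets are met exact up to rounding of places):
  PbO: 48.03·0.9769 = 46.92 g (target 46.92 g)
  SiO2: 58.19·0.9950 + 34.55·0.7825 + 61.88·0.5158 = 116.9 g (target 116.8 g)
  CaO: 61.88·0.4812 = 29.78 g (target 29.78 g)
  BaO: 59.93·0.7726 = 46.30 g (target 46.30 g)
  Li2O: 7.033·0.4017 + 34.55·0.04450 = 4.363 g (target 4.362 g)
  Al2O3: 58.19·0.003000 + 34.55·0.1629 = 5.803 g (target 5.802 g)
Glass-mass bookkeeping: batch total minus LOI = 250.0 g (oxide target masses add up to 250.0 g; stated basis 250.0 g — deltas are rounding alone).
Batch total: Σ batch = 269.6 g; LOI loss = Σ batch·LOI = 19.60 g; yield = glass ÷ total batch = 92.73%.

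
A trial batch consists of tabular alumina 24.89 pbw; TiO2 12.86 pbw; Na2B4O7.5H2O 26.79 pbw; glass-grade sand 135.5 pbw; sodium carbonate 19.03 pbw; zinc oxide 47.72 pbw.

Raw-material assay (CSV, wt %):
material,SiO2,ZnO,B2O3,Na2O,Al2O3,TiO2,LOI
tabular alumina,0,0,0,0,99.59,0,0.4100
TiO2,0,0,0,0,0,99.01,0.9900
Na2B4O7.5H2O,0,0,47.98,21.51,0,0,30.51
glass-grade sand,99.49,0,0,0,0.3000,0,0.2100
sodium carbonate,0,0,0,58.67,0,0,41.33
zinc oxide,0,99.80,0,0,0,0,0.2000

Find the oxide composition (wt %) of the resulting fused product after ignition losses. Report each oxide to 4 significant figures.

Glass mass = 250.1 pbw (batch 266.8 − LOI 16.65).
Composition: SiO2 53.89%, ZnO 19.04%, B2O3 5.139%, Na2O 6.767%, Al2O3 10.07%, TiO2 5.090%

In-progress results are displayed, rounded to 4 significant digits, within the worked lines. The whole derivation holds full float precision all the way through. Each reported figure carries a single rounding — the derived quantities (the yield, glass mass, the six compositions, the totals, ignition loss) are rebuilt at full float precision using the weight values on 250.1 pbw of glass, exactly as printed in question or answer.
Delivered oxide masses:
  SiO2: 135.5·0.9949 = 134.8 pbw
  ZnO: 47.72·0.9980 = 47.62 pbw
  B2O3: 26.79·0.4798 = 12.85 pbw
  Na2O: 26.79·0.2151 + 19.03·0.5867 = 16.93 pbw
  Al2O3: 24.89·0.9959 + 135.5·0.003000 = 25.19 pbw
  TiO2: 12.86·0.9901 = 12.73 pbw
LOI: 24.89·0.004100 + 12.86·0.009900 + 26.79·0.3051 + 135.5·0.002100 + 19.03·0.4133 + 47.72·0.002000 = 16.65 pbw
The glass mass, total less LOI, = 266.8 − 16.65 = 250.1 pbw (equal to the oxide-mass sum)
wt %: oxide over glass, times 100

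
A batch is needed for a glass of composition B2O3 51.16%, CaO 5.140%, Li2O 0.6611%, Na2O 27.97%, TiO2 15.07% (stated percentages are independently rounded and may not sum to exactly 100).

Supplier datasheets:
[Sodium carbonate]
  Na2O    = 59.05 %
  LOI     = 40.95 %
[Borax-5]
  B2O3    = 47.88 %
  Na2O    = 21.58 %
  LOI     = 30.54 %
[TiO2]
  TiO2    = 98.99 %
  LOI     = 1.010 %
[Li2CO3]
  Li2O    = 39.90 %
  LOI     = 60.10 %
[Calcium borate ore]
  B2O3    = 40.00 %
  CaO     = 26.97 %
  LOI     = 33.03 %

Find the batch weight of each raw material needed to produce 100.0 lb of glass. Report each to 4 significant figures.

Exact precision is carried from first step to last — mid-chain values appear rounded to 4 significant digits across the worked steps; each reported result carries a single rounding — derived quantities, which include LOI, net glass mass, the five compositions, yield, the totals, are rebuilt at full float precision, as written in either problem or answer, from the weighed amounts per 100.0 lb of glass.
Target oxide masses per 100.0 lb glass:
  B2O3: 51.16% × 100.0 = 51.16 lb
  CaO: 5.140% × 100.0 = 5.140 lb
  Li2O: 0.6611% × 100.0 = 0.6611 lb
  Na2O: 27.97% × 100.0 = 27.97 lb
  TiO2: 15.07% × 100.0 = 15.07 lb
Per-oxide balance check applying the batch weights above, for the quoted basis mass (each sum matches its target mass exact up to rounding of places):
  B2O3: 90.93·0.4788 + 19.06·0.4000 = 51.16 lb (target 51.16 lb)
  CaO: 19.06·0.2697 = 5.140 lb (target 5.140 lb)
  Li2O: 1.657·0.3990 = 0.6611 lb (target 0.6611 lb)
  Na2O: 14.14·0.5905 + 90.93·0.2158 = 27.97 lb (target 27.97 lb)
  TiO2: 15.22·0.9899 = 15.07 lb (target 15.07 lb)
Glass-mass bookkeeping: total batch − LOI = 100.0 lb (summing oxide targets gives 100.0 lb; against the stated basis, 100.0 lb — rounding explains the deltas).
Summing the batch: Σ batch = 141.0 lb; Σ batch·LOI gives LOI loss = 41.01 lb; as yield: glass ÷ batch → 70.92%.

Batch per 100.0 lb glass:
  Sodium carbonate: 14.14 lb
  Borax-5: 90.93 lb
  TiO2: 15.22 lb
  Li2CO3: 1.657 lb
  Calcium borate ore: 19.06 lb
Total batch = 141.0 lb; LOI loss = 41.01 lb; yield = 70.92%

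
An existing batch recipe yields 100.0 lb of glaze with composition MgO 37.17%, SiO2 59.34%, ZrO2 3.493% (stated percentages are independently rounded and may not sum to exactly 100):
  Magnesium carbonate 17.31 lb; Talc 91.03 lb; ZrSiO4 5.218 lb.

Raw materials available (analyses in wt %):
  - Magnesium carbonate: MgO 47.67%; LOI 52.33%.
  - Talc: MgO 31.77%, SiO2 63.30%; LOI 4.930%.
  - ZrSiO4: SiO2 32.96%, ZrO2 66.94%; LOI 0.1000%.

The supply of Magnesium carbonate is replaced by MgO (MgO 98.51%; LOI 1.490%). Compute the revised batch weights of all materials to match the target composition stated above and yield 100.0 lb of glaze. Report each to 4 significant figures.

Revised batch per 100.0 lb glaze:
  MgO: 8.376 lb
  Talc: 91.03 lb
  ZrSiO4: 5.218 lb
Total batch = 104.6 lb; LOI loss = 4.618 lb

Intermediates are displayed rounded off to 4 significant digits across the worked steps. All internal work holds exact precision in all steps; a single rounding finalizes each reported figure; derived quantities, including the yield, three oxide percentages, glass mass, LOI, totals, are re-derived from the batch weights for 100.0 lb of glass at full float precision, precisely as stated by the question or the answer.
Per-oxide target masses for 100.0 lb glaze:
  MgO: 37.17% × 100.0 = 37.17 lb
  SiO2: 59.34% × 100.0 = 59.34 lb
  ZrO2: 3.493% × 100.0 = 3.493 lb
A balance pass over the oxides, given the weights on record, relative to the basis at hand (every target is met by its sum up to rounding of the answer):
  MgO: 8.376·0.9851 + 91.03·0.3177 = 37.17 lb (target 37.17 lb)
  SiO2: 91.03·0.6330 + 5.218·0.3296 = 59.34 lb (target 59.34 lb)
  ZrO2: 5.218·0.6694 = 3.493 lb (target 3.493 lb)
Glass-mass bookkeeping: net batch after ignition = 100.0 lb (summing oxide targets gives 100.0 lb; basis as stated: 100.0 lb — rounding explains the deltas).
Whole-batch sum: Σ batch = 104.6 lb; LOI loss = Σ batch·LOI = 4.618 lb; as yield: glass ÷ batch → 95.59%.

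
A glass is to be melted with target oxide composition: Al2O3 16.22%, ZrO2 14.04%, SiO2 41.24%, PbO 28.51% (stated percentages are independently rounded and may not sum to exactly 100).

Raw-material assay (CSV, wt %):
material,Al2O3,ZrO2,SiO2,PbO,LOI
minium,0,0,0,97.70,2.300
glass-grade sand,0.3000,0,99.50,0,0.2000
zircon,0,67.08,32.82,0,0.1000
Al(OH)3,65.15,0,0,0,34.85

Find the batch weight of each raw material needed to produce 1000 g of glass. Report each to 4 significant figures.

Batch per 1000 g glass:
  minium: 291.8 g
  glass-grade sand: 345.4 g
  zircon: 209.3 g
  Al(OH)3: 247.4 g
Total batch = 1094 g; LOI loss = 93.83 g; yield = 91.42%

The intermediate values are displayed rounded off to 4 significant digits in the printout — every computation maintains exact precision from first step to last. A single rounding finalizes every reported number. All derived quantities (the four compositions, net glass mass, ignition loss, the yield, totals) are re-derived at full float precision from the weighed amounts at 1000 g of glass as quoted within problem or answer.
The oxide mass targets at 1000 g glass:
  Al2O3: 16.22% × 1000 = 162.2 g
  ZrO2: 14.04% × 1000 = 140.4 g
  SiO2: 41.24% × 1000 = 412.4 g
  PbO: 28.51% × 1000 = 285.1 g
Oxide-by-oxide audit working from each reported weight, on the stated basis (every target is met by its sum modulo rounding of the values):
  Al2O3: 345.4·0.003000 + 247.4·0.6515 = 162.2 g (target 162.2 g)
  ZrO2: 209.3·0.6708 = 140.4 g (target 140.4 g)
  SiO2: 345.4·0.9950 + 209.3·0.3282 = 412.4 g (target 412.4 g)
  PbO: 291.8·0.9770 = 285.1 g (target 285.1 g)
Consistency of the glass mass: the batch minus its LOI: 1000 g (targets for the oxides total 1000 g; with the basis standing at 1000 g — deltas are rounding alone).
Batch total: Σ batch = 1094 g; Σ batch·LOI gives LOI loss = 93.83 g; the yield ratio, glass ÷ batch: 91.42%.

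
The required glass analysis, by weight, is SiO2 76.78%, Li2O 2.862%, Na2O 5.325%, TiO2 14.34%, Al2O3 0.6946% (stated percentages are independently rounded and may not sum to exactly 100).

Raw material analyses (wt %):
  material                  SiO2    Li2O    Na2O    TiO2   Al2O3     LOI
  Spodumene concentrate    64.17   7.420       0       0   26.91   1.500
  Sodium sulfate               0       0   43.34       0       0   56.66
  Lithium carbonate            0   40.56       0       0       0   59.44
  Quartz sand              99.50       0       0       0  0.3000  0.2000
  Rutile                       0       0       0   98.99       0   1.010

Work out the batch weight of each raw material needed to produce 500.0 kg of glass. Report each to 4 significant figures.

Batch per 500.0 kg glass:
  Spodumene concentrate: 8.667 kg
  Sodium sulfate: 61.43 kg
  Lithium carbonate: 33.70 kg
  Quartz sand: 380.2 kg
  Rutile: 72.43 kg
Total batch = 556.4 kg; LOI loss = 56.46 kg; yield = 89.85%

Each numeric step carries full float precision throughout — intermediates appear rounded to four significant figures as written — exactly one rounding goes into each reported result — all derived quantities (net glass mass, the five compositions, LOI, totals, yield) are computed from the batch weights at 500.0 kg of glass in full precision, as quoted within the problem or answer text.
Per-oxide target masses for 500.0 kg glass:
  SiO2: 76.78% × 500.0 = 383.9 kg
  Li2O: 2.862% × 500.0 = 14.31 kg
  Na2O: 5.325% × 500.0 = 26.62 kg
  TiO2: 14.34% × 500.0 = 71.70 kg
  Al2O3: 0.6946% × 500.0 = 3.473 kg
Mass-balance tally per oxide per the reported batch figures, at the basis given (each sum matches its target mass up to rounding of the answer):
  SiO2: 8.667·0.6417 + 380.2·0.9950 = 383.9 kg (target 383.9 kg)
  Li2O: 8.667·0.07420 + 33.70·0.4056 = 14.31 kg (target 14.31 kg)
  Na2O: 61.43·0.4334 = 26.62 kg (target 26.62 kg)
  TiO2: 72.43·0.9899 = 71.70 kg (target 71.70 kg)
  Al2O3: 8.667·0.2691 + 380.2·0.003000 = 3.473 kg (target 3.473 kg)
The glass-mass cross-check: whole batch net of LOI = 500.0 kg (per-oxide target masses sum to 500.0 kg; with the basis standing at 500.0 kg — deltas are rounding alone).
Whole-batch sum: Σ batch = 556.4 kg; ignition loss, Σ(batch × LOI) = 56.46 kg; yield = glass ÷ total batch = 89.85%.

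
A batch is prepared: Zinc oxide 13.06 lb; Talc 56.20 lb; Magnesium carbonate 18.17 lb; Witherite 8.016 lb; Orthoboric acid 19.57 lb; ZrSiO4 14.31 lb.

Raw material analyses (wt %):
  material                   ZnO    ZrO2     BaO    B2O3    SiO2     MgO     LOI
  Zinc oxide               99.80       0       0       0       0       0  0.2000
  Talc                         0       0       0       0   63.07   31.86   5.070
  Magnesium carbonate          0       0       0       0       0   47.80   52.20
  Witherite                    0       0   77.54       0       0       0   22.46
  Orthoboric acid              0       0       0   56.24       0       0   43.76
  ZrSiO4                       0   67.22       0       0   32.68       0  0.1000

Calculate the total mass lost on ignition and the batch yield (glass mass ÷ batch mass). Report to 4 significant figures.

LOI loss = 22.74 lb; glass = 106.6 lb; yield = 82.42%

The working math keeps exact precision through the solve — the intermediate values are displayed rounded off to 4 significant figures in the working — each reported result undergoes a single rounding; the derived quantities, including glass mass, totals, six oxide percentages, LOI, yield, are carried from the weighed amounts on 106.6 lb of glass in full precision as quoted within either problem or answer.
Loss on ignition, line by line:
  Zinc oxide: 13.06 × 0.002000 = 0.02612 lb
  Talc: 56.20 × 0.05070 = 2.849 lb
  Magnesium carbonate: 18.17 × 0.5220 = 9.485 lb
  Witherite: 8.016 × 0.2246 = 1.800 lb
  Orthoboric acid: 19.57 × 0.4376 = 8.564 lb
  ZrSiO4: 14.31 × 0.001000 = 0.01431 lb
Total LOI = 22.74 lb
Glass = batch − LOI = 129.3 − 22.74 = 106.6 lb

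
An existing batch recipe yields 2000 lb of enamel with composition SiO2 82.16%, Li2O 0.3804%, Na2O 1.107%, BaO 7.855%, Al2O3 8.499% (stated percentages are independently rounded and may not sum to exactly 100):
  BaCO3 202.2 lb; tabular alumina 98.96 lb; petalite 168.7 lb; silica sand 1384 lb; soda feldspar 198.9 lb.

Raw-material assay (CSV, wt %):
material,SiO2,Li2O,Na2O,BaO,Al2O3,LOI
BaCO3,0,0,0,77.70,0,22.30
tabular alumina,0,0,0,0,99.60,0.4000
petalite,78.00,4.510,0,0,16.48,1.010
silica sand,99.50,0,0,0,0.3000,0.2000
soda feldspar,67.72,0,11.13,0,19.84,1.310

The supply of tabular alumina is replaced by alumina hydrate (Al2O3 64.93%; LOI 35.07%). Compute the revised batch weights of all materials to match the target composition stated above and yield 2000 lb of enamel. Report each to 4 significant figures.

Intermediates are displayed, rounded to four significant digits, alongside each step. The working math carries exact precision from first step to last; each reported result undergoes a single rounding — the derived quantities, which include ignition loss, totals, the five compositions, glass mass, the yield, are re-derived in full precision, precisely as stated by the problem or the answer, from the weighed amounts per 2000 lb of glass.
The oxide mass targets at 2000 lb enamel:
  SiO2: 82.16% × 2000 = 1643 lb
  Li2O: 0.3804% × 2000 = 7.608 lb
  Na2O: 1.107% × 2000 = 22.14 lb
  BaO: 7.855% × 2000 = 157.1 lb
  Al2O3: 8.499% × 2000 = 170.0 lb
Balance tally, oxide-wise, applying the batch weights above, at the basis given (summed amounts equal target values up to rounding of the answer):
  SiO2: 168.7·0.7800 + 1384·0.9950 + 198.9·0.6772 = 1643 lb (target 1643 lb)
  Li2O: 168.7·0.04510 = 7.608 lb (target 7.608 lb)
  Na2O: 198.9·0.1113 = 22.14 lb (target 22.14 lb)
  BaO: 202.2·0.7770 = 157.1 lb (target 157.1 lb)
  Al2O3: 151.8·0.6493 + 168.7·0.1648 + 1384·0.003000 + 198.9·0.1984 = 170.0 lb (target 170.0 lb)
Glass-mass closure: Σ batch − LOI loss = 2000 lb (oxide target masses add up to 2000 lb; the stated basis being 2000 lb — gaps are rounding artifacts).
Summing the batch: Σ batch = 2106 lb; ignition loss, Σ(batch × LOI) = 105.4 lb; yield: glass divided by total = 94.99%.

Revised batch per 2000 lb enamel:
  BaCO3: 202.2 lb
  alumina hydrate: 151.8 lb
  petalite: 168.7 lb
  silica sand: 1384 lb
  soda feldspar: 198.9 lb
Total batch = 2106 lb; LOI loss = 105.4 lb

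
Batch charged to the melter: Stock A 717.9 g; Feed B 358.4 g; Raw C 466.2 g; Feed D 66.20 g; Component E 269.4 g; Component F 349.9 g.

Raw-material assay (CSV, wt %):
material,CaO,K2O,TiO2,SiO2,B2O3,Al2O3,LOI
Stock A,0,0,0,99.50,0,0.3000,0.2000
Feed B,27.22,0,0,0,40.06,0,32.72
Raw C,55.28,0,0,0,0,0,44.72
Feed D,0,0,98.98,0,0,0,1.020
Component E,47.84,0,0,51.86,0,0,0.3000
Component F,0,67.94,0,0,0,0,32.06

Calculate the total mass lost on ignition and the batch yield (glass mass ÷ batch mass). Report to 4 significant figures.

LOI loss = 440.9 g; glass = 1787 g; yield = 80.21%

The working math keeps full precision end to end. The intermediate values appear, rounded to 4 significant digits, when written out; every reported result includes exactly one rounding; derived quantities are rebuilt from the batch weights on 1787 g of glass at exact precision (glass mass, LOI, the six compositions, the yield, the totals), as written in the problem or the answer.
LOI of each material in turn:
  Stock A: 717.9 × 0.002000 = 1.436 g
  Feed B: 358.4 × 0.3272 = 117.3 g
  Raw C: 466.2 × 0.4472 = 208.5 g
  Feed D: 66.20 × 0.01020 = 0.6752 g
  Component E: 269.4 × 0.003000 = 0.8082 g
  Component F: 349.9 × 0.3206 = 112.2 g
Total LOI = 440.9 g
Glass = batch − LOI = 2228 − 440.9 = 1787 g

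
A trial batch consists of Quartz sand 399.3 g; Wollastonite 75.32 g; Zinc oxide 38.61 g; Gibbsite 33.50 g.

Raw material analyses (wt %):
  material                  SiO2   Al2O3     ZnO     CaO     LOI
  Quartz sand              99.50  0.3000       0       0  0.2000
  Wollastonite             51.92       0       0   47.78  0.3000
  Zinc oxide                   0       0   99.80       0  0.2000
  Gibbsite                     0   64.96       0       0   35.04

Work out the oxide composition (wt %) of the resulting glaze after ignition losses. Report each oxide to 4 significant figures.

Mid-chain values appear rounded off to 4 significant digits across the worked steps — each numeric step carries full precision all the way through. Each reported result is rounded a single time — derived quantities, which include glass mass, yield, ignition loss, four oxide percentages, the totals, are computed at full precision, as they appear in question or answer, using the weight values for 533.9 g of glass.
Oxide masses out of the charge:
  SiO2: 399.3·0.9950 + 75.32·0.5192 = 436.4 g
  Al2O3: 399.3·0.003000 + 33.50·0.6496 = 22.96 g
  ZnO: 38.61·0.9980 = 38.53 g
  CaO: 75.32·0.4778 = 35.99 g
LOI: 399.3·0.002000 + 75.32·0.003000 + 38.61·0.002000 + 33.50·0.3504 = 12.84 g
Net of LOI, the glass mass = 546.7 − 12.84 = 533.9 g (= Σ oxide masses)
oxide / glass × 100 gives the wt %

Glass mass = 533.9 g (batch 546.7 − LOI 12.84).
Composition: SiO2 81.74%, Al2O3 4.300%, ZnO 7.217%, CaO 6.741%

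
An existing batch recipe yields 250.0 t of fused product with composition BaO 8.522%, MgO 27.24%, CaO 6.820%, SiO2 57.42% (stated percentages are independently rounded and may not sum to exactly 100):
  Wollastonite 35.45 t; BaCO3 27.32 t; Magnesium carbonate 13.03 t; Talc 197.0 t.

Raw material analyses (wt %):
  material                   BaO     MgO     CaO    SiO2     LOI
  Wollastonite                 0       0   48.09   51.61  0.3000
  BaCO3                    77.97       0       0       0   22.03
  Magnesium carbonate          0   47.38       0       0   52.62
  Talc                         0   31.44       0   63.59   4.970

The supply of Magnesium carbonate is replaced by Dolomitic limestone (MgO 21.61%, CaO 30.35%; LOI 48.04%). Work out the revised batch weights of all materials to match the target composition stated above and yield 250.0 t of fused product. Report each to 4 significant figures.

Every computation holds exact precision at each step. The intermediate values appear rounded to four significant figures as written; each reported number is rounded once only — all derived quantities (totals, four oxide percentages, the yield, glass mass, ignition loss) are rebuilt using the weight values for 250.0 t of glass in full float precision, exactly as shown in the question or the answer.
Per-oxide target masses for 250.0 t fused product:
  BaO: 8.522% × 250.0 = 21.30 t
  MgO: 27.24% × 250.0 = 68.10 t
  CaO: 6.820% × 250.0 = 17.05 t
  SiO2: 57.42% × 250.0 = 143.6 t
Balance tally, oxide-wise, using the reported weights, per the basis as stated (each sum matches its target mass modulo rounding of the values):
  BaO: 27.32·0.7797 = 21.30 t (target 21.30 t)
  MgO: 16.37·0.2161 + 205.4·0.3144 = 68.12 t (target 68.10 t)
  CaO: 25.12·0.4809 + 16.37·0.3035 = 17.05 t (target 17.05 t)
  SiO2: 25.12·0.5161 + 205.4·0.6359 = 143.6 t (target 143.6 t)
Glass mass check: net batch after ignition = 250.0 t (per-oxide target masses sum to 250.0 t; the stated basis being 250.0 t — any gap is answer rounding).
Adding the batch up: Σ batch = 274.2 t; loss to ignition Σ batch·LOI = 24.17 t; glass ÷ batch gives a yield of 91.19%.

Revised batch per 250.0 t fused product:
  Wollastonite: 25.12 t
  BaCO3: 27.32 t
  Dolomitic limestone: 16.37 t
  Talc: 205.4 t
Total batch = 274.2 t; LOI loss = 24.17 t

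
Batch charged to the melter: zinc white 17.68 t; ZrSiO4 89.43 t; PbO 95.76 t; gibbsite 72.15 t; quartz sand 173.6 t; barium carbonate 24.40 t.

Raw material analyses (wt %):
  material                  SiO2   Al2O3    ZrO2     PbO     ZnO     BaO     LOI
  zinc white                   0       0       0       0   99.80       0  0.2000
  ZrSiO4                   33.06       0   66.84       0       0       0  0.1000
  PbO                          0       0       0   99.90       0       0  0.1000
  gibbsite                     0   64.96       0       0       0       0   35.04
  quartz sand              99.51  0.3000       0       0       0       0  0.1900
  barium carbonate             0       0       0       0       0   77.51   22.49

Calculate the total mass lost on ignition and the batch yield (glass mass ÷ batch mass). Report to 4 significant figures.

Working values are displayed, with 4-significant-figure rounding, when written out — full precision is carried in all steps — every reported number takes exactly one rounding; all derived quantities, including yield, LOI, glass mass, the totals, six oxide percentages, are carried using the weight values at 441.7 t of glass in full float precision, precisely as stated by the question or the answer.
LOI of each material in turn:
  zinc white: 17.68 × 0.002000 = 0.03536 t
  ZrSiO4: 89.43 × 0.001000 = 0.08943 t
  PbO: 95.76 × 0.001000 = 0.09576 t
  gibbsite: 72.15 × 0.3504 = 25.28 t
  quartz sand: 173.6 × 0.001900 = 0.3298 t
  barium carbonate: 24.40 × 0.2249 = 5.488 t
Total LOI = 31.32 t
Glass = batch − LOI = 473.0 − 31.32 = 441.7 t

LOI loss = 31.32 t; glass = 441.7 t; yield = 93.38%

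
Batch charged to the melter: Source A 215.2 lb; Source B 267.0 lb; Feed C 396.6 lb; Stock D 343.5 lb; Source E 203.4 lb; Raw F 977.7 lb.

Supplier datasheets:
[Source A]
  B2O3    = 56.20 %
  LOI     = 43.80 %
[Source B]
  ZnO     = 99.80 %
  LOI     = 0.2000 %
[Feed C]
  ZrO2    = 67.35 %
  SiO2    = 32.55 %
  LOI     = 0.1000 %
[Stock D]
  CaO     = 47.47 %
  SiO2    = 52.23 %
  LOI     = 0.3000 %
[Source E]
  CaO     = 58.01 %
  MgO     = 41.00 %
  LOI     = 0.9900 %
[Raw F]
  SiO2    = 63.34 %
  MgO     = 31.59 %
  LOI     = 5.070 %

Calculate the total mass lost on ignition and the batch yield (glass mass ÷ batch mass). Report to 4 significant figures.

LOI loss = 147.8 lb; glass = 2256 lb; yield = 93.85%

Every computation keeps exact precision throughout; mid-chain values appear (rounded to four significant digits) in the printout — every reported number undergoes a single rounding. Derived quantities are carried at full float precision (ignition loss, six oxide percentages, the yield, glass mass, the totals) starting from the weights on 2256 lb of glass, as set out in the problem or answer text.
Ignition loss by material:
  Source A: 215.2 × 0.4380 = 94.26 lb
  Source B: 267.0 × 0.002000 = 0.5340 lb
  Feed C: 396.6 × 0.001000 = 0.3966 lb
  Stock D: 343.5 × 0.003000 = 1.030 lb
  Source E: 203.4 × 0.009900 = 2.014 lb
  Raw F: 977.7 × 0.05070 = 49.57 lb
Total LOI = 147.8 lb
Glass = batch − LOI = 2403 − 147.8 = 2256 lb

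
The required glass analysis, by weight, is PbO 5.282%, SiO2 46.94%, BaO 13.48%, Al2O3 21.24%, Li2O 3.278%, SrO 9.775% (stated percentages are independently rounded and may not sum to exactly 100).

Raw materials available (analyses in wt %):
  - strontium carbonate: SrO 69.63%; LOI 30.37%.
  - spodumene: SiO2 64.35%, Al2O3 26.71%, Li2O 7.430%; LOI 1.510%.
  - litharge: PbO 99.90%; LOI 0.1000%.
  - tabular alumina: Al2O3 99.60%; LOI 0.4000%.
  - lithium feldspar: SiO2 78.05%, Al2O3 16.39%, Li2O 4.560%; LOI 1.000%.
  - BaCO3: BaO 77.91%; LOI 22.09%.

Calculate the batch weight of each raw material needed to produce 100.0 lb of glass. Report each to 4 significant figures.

Batch per 100.0 lb glass:
  strontium carbonate: 14.04 lb
  spodumene: 14.59 lb
  litharge: 5.287 lb
  tabular alumina: 9.495 lb
  lithium feldspar: 48.11 lb
  BaCO3: 17.30 lb
Total batch = 108.8 lb; LOI loss = 8.830 lb; yield = 91.89%

Mid-chain values are printed (rounded to 4 significant figures) between the steps; all internal work keeps full float precision in every operation; each reported figure undergoes a single rounding. Derived quantities, which include LOI, net glass mass, the six compositions, the totals, yield, are carried in full precision, as quoted within either problem or answer, starting from the weights on 100.0 lb of glass.
Target oxide masses per 100.0 lb glass:
  PbO: 5.282% × 100.0 = 5.282 lb
  SiO2: 46.94% × 100.0 = 46.94 lb
  BaO: 13.48% × 100.0 = 13.48 lb
  Al2O3: 21.24% × 100.0 = 21.24 lb
  Li2O: 3.278% × 100.0 = 3.278 lb
  SrO: 9.775% × 100.0 = 9.775 lb
Balance tally, oxide-wise, using the reported weights, per the basis as stated (target by target, the sums agree modulo rounding of the values):
  PbO: 5.287·0.9990 = 5.282 lb (target 5.282 lb)
  SiO2: 14.59·0.6435 + 48.11·0.7805 = 46.94 lb (target 46.94 lb)
  BaO: 17.30·0.7791 = 13.48 lb (target 13.48 lb)
  Al2O3: 14.59·0.2671 + 9.495·0.9960 + 48.11·0.1639 = 21.24 lb (target 21.24 lb)
  Li2O: 14.59·0.07430 + 48.11·0.04560 = 3.278 lb (target 3.278 lb)
  SrO: 14.04·0.6963 = 9.776 lb (target 9.775 lb)
Glass-mass closure: total batch − LOI = 99.99 lb (oxide target masses add up to 100.0 lb; stated basis 100.0 lb — gaps are rounding artifacts).
Batch total: Σ batch = 108.8 lb; loss to ignition Σ batch·LOI = 8.830 lb; yield: glass divided by total = 91.89%.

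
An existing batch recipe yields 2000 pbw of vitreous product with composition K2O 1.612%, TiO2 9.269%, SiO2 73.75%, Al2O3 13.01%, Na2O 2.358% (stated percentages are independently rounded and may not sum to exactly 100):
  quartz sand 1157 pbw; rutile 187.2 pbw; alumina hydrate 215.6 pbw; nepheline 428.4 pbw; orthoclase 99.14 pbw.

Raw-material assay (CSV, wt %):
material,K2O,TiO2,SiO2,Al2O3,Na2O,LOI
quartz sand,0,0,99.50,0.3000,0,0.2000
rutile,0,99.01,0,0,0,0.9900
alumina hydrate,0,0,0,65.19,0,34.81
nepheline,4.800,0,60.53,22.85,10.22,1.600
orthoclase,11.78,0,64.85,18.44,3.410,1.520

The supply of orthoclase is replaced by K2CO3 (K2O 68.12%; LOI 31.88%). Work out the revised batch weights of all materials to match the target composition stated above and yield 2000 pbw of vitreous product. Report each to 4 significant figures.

In-progress results appear, rounded to four significant figures, within the worked lines — every computation holds full precision from start to finish — a single rounding completes every reported number — derived quantities (LOI, glass mass, five oxide percentages, the yield, the totals) are computed in full float precision using the weight values at 2000 pbw of glass, as quoted within question or answer.
The oxide mass targets at 2000 pbw vitreous product:
  K2O: 1.612% × 2000 = 32.24 pbw
  TiO2: 9.269% × 2000 = 185.4 pbw
  SiO2: 73.75% × 2000 = 1475 pbw
  Al2O3: 13.01% × 2000 = 260.2 pbw
  Na2O: 2.358% × 2000 = 47.16 pbw
Checking each oxide sum using the reported weights, at the basis given (target by target, the sums agree within answer rounding):
  K2O: 461.4·0.04800 + 14.81·0.6812 = 32.24 pbw (target 32.24 pbw)
  TiO2: 187.2·0.9901 = 185.3 pbw (target 185.4 pbw)
  SiO2: 1202·0.9950 + 461.4·0.6053 = 1475 pbw (target 1475 pbw)
  Al2O3: 1202·0.003000 + 231.9·0.6519 + 461.4·0.2285 = 260.2 pbw (target 260.2 pbw)
  Na2O: 461.4·0.1022 = 47.16 pbw (target 47.16 pbw)
Auditing the glass mass value: net batch after ignition = 2000 pbw (oxide target masses add up to 2000 pbw; the stated basis being 2000 pbw — a pure rounding effect).
Batch total: Σ batch = 2097 pbw; Σ batch·LOI gives LOI loss = 97.09 pbw; yield: glass divided by total = 95.37%.

Revised batch per 2000 pbw vitreous product:
  quartz sand: 1202 pbw
  rutile: 187.2 pbw
  alumina hydrate: 231.9 pbw
  nepheline: 461.4 pbw
  K2CO3: 14.81 pbw
Total batch = 2097 pbw; LOI loss = 97.09 pbw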